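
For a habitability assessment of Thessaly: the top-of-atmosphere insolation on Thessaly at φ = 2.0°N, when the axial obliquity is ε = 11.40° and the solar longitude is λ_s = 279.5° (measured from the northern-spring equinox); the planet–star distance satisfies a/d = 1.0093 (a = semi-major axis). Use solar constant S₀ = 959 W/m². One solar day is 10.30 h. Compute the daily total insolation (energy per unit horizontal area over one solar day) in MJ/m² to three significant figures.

11.2 MJ/m²

Solar declination: sin δ = sin ε · sin λ_s = sin 11.40° × sin 279.5° = -0.19495, so δ = -11.242°.
cos H₀ = −tan(+2.0°) tan(-11.242°) = 0.0069, H₀ = 1.5639 rad.
Bracket: H₀ sin φ sin δ + cos φ cos δ sin H₀ = 1.5639×0.03490×-0.19495 + 0.99939×0.98081×0.99998 = -0.010640 + 0.980192 = 0.969552.
Inverse-square distance factor (a/d)² = 1.0093² = 1.018686.
Q̄ = (S₀/π) × 1.018686 × [bracket] = (959/π) × 1.018686 × 0.969552 = 301.50 W/m².
Daily total = Q̄ × 10.30 h × 3600 s/h = 301.50 × 10.30 × 3600 / 10⁶ = 11.18 MJ/m².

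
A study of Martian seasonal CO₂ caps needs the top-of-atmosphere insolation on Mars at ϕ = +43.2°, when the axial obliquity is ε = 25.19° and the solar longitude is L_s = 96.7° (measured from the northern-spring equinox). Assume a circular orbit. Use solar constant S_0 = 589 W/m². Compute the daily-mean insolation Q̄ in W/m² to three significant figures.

Solar declination: sin δ = sin ε · sin L_s = sin 25.19° × sin 96.7° = 0.42271, so δ = +25.006°.
cos h₀ = −tan(+43.2°) tan(+25.006°) = -0.4380, h₀ = 2.0242 rad.
Bracket: h₀ sin ϕ sin δ + cos ϕ cos δ sin h₀ = 2.0242×0.68455×0.42271 + 0.72897×0.90626×0.89897 = 0.585735 + 0.593892 = 1.179627.
Q̄ = (S_0/π) × [bracket] = (589/π) × 1.179627 = 221.2 W/m².

Q̄ ≈ 221 W/m²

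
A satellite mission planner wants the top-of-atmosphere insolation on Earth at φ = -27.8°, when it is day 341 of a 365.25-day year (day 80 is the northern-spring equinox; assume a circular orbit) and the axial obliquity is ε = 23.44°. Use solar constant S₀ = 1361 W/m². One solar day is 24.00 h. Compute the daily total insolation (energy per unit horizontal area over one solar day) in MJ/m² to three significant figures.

41.9 MJ/m²

Solar longitude: λ_s = 360° × (341 − 80)/365.25 = 257.248°.
sin δ = sin 23.44° × sin 257.248° = -0.38798, so δ = -22.829°.
cos H₀ = −tan(-27.8°) tan(-22.829°) = -0.2219, H₀ = 1.7946 rad.
Bracket: H₀ sin φ sin δ + cos φ cos δ sin H₀ = 1.7946×-0.46639×-0.38798 + 0.88458×0.92167×0.97506 = 0.324733 + 0.794957 = 1.119690.
Q̄ = (S₀/π) × [bracket] = (1361/π) × 1.119690 = 485.07 W/m².
Daily total = Q̄ × 24.00 h × 3600 s/h = 485.07 × 24.00 × 3600 / 10⁶ = 41.91 MJ/m².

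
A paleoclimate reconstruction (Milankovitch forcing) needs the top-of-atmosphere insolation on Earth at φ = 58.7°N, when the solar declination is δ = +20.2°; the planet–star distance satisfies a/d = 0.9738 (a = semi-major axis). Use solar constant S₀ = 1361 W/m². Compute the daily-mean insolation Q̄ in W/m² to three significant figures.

Q̄ ≈ 429 W/m²

cos H₀ = −tan(+58.7°) tan(+20.200°) = -0.6051, H₀ = 2.2207 rad.
Bracket: H₀ sin φ sin δ + cos φ cos δ sin H₀ = 2.2207×0.85446×0.34530 + 0.51952×0.93849×0.79612 = 0.655207 + 0.388160 = 1.043367.
Inverse-square distance factor (a/d)² = 0.9738² = 0.948286.
Q̄ = (S₀/π) × 0.948286 × [bracket] = (1361/π) × 0.948286 × 1.043367 = 428.6 W/m².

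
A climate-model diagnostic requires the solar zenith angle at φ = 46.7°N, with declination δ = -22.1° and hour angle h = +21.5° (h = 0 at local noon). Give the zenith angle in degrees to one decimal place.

θ_z = 71.5°

cos θ_z = sin φ sin δ + cos φ cos δ cos h = -0.273806 + 0.591216 = 0.317410.
θ_z = arccos(0.317410) = 71.5°.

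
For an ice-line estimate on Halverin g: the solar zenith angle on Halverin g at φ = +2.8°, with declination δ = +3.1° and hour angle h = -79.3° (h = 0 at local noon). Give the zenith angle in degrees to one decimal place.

cos θ_z = sin φ sin δ + cos φ cos δ cos h = 0.002642 + 0.185174 = 0.187816.
θ_z = arccos(0.187816) = 79.2°.

θ_z = 79.2°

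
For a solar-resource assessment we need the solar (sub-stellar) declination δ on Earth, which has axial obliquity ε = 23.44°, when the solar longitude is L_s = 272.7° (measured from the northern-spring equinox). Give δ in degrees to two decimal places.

δ = -23.41°

sin δ = sin ε · sin L_s = sin 23.44° × sin 272.7° = -0.397347.
δ = arcsin(-0.397347) = -23.41°.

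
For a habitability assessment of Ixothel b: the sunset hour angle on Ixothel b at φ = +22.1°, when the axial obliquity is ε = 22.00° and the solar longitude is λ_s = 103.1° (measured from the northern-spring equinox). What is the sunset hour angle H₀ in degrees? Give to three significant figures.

H₀ = 99.2°

Solar declination: sin δ = sin ε · sin λ_s = sin 22.00° × sin 103.1° = 0.36486, so δ = +21.399°.
cos H₀ = −tan φ · tan δ = −tan(+22.1°) × tan(+21.399°) = -0.1591, so H₀ = 1.7306 rad = 99.16°.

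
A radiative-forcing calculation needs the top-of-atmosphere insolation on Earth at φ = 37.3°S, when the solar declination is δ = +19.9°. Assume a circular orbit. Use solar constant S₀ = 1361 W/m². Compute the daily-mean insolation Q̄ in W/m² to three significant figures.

Q̄ ≈ 196 W/m²

cos H₀ = −tan(-37.3°) tan(+19.900°) = 0.2758, H₀ = 1.2914 rad.
Bracket: H₀ sin φ sin δ + cos φ cos δ sin H₀ = 1.2914×-0.60599×0.34038 + 0.79547×0.94029×0.96122 = -0.266373 + 0.718966 = 0.452593.
Q̄ = (S₀/π) × [bracket] = (1361/π) × 0.452593 = 196.1 W/m².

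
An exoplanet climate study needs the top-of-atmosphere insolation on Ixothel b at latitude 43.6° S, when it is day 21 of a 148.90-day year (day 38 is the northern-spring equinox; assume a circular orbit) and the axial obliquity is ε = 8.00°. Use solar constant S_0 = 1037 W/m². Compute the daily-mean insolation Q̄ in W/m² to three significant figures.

Solar longitude: L_s = 360° × (21 − 38)/148.90 = -41.101°, i.e. -41.101° + 360° = 318.899°.
sin δ = sin 8.00° × sin 318.899° = -0.09149, so δ = -5.249°.
cos h₀ = −tan(-43.6°) tan(-5.249°) = -0.0875, h₀ = 1.6584 rad.
Bracket: h₀ sin ϕ sin δ + cos ϕ cos δ sin h₀ = 1.6584×-0.68962×-0.09149 + 0.72417×0.99581×0.99617 = 0.104634 + 0.718374 = 0.823008.
Q̄ = (S_0/π) × [bracket] = (1037/π) × 0.823008 = 271.7 W/m².

Q̄ ≈ 272 W/m²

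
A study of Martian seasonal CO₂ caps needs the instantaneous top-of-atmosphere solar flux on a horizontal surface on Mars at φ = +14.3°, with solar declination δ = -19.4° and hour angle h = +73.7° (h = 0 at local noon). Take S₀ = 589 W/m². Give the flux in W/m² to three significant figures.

103 W/m²

cos θ_z = sin φ sin δ + cos φ cos δ cos h = -0.082043 + 0.256529 = 0.174486.
Flux = S₀ · cos θ_z = 589 × 0.174486 = 102.8 W/m².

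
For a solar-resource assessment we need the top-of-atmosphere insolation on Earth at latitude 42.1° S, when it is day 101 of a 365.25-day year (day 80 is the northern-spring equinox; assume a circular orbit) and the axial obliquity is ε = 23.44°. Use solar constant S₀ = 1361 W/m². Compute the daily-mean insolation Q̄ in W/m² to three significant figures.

Q̄ ≈ 257 W/m²

Solar longitude: λ_s = 360° × (101 − 80)/365.25 = 20.698°.
sin δ = sin 23.44° × sin 20.698° = 0.14060, so δ = +8.082°.
cos H₀ = −tan(-42.1°) tan(+8.082°) = 0.1283, H₀ = 1.4421 rad.
Bracket: H₀ sin φ sin δ + cos φ cos δ sin H₀ = 1.4421×-0.67043×0.14060 + 0.74198×0.99007×0.99173 = -0.135936 + 0.728537 = 0.592601.
Q̄ = (S₀/π) × [bracket] = (1361/π) × 0.592601 = 256.7 W/m².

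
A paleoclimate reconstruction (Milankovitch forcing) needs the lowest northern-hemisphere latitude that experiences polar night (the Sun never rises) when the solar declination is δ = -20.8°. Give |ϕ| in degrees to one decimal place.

|ϕ| = 69.2°

Polar night requires cos h₀ = −tan ϕ tan δ ≥ 1, i.e. tan ϕ tan δ ≤ −1.
The boundary is |tan ϕ| · |tan δ| = 1, so |ϕ| = 90° − |δ| = 90° − 20.8° = 69.2° in the northern hemisphere.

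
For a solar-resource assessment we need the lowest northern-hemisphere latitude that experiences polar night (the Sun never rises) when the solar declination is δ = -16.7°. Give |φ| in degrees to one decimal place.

|φ| = 73.3°

Polar night requires cos H₀ = −tan φ tan δ ≥ 1, i.e. tan φ tan δ ≤ −1.
The boundary is |tan φ| · |tan δ| = 1, so |φ| = 90° − |δ| = 90° − 16.7° = 73.3° in the northern hemisphere.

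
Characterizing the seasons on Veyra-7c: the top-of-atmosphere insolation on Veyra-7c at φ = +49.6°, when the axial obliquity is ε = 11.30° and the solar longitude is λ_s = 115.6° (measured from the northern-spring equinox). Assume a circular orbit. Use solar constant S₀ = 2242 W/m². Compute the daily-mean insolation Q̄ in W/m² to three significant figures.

Q̄ ≈ 616 W/m²

Solar declination: sin δ = sin ε · sin λ_s = sin 11.30° × sin 115.6° = 0.17671, so δ = +10.178°.
cos H₀ = −tan(+49.6°) tan(+10.178°) = -0.2110, H₀ = 1.7833 rad.
Bracket: H₀ sin φ sin δ + cos φ cos δ sin H₀ = 1.7833×0.76154×0.17671 + 0.64812×0.98426×0.97750 = 0.239982 + 0.623565 = 0.863547.
Q̄ = (S₀/π) × [bracket] = (2242/π) × 0.863547 = 616.3 W/m².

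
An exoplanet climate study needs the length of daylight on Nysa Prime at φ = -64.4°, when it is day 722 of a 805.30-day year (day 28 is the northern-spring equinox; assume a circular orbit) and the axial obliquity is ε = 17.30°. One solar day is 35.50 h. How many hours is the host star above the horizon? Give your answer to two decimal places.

23.49 h

Solar longitude: λ_s = 360° × (722 − 28)/805.30 = 310.245°.
sin δ = sin 17.30° × sin 310.245° = -0.22698, so δ = -13.120°.
cos H₀ = −tan φ · tan δ = −tan(-64.4°) × tan(-13.120°) = -0.4864, so H₀ = 2.0788 rad = 119.11°.
Daylight = 2H₀/(2π) × 35.50 h = (2.0788/π) × 35.50 = 23.49 h.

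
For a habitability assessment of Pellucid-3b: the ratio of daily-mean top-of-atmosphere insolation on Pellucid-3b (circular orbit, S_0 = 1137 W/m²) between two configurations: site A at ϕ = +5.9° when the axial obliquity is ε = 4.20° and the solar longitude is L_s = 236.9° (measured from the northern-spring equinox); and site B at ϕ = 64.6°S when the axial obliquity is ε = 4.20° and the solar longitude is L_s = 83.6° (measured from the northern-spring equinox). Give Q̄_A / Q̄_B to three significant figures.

Q̄_A / Q̄_B ≈ 2.98

— Configuration A (ϕ=+5.9°):
Solar declination: sin δ = sin ε · sin L_s = sin 4.20° × sin 236.9° = -0.06135, so δ = -3.517°.
cos h₀ = −tan(+5.9°) tan(-3.517°) = 0.0064, h₀ = 1.5644 rad.
Bracket: h₀ sin ϕ sin δ + cos ϕ cos δ sin h₀ = 1.5644×0.10279×-0.06135 + 0.99470×0.99812×0.99998 = -0.009865 + 0.992810 = 0.982945.
Q̄ = (S_0/π) × [bracket] = (1137/π) × 0.982945 = 355.75 W/m².
— Configuration B (ϕ=-64.6°):
Solar declination: sin δ = sin ε · sin L_s = sin 4.20° × sin 83.6° = 0.07278, so δ = +4.174°.
cos h₀ = −tan(-64.6°) tan(+4.174°) = 0.1537, h₀ = 1.4165 rad.
Bracket: h₀ sin ϕ sin δ + cos ϕ cos δ sin h₀ = 1.4165×-0.90334×0.07278 + 0.42894×0.99735×0.98812 = -0.093128 + 0.422721 = 0.329593.
Q̄ = (S_0/π) × [bracket] = (1137/π) × 0.329593 = 119.29 W/m².
Ratio Q̄_A / Q̄_B = 355.75 / 119.29 = 2.982.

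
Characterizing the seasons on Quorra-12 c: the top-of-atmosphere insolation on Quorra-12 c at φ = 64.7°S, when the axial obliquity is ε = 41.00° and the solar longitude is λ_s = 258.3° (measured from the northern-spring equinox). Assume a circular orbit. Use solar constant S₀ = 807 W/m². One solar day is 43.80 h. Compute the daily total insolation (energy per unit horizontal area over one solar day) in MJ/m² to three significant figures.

73.9 MJ/m²

Solar declination: sin δ = sin ε · sin λ_s = sin 41.00° × sin 258.3° = -0.64243, so δ = -39.973°.
cos H₀ = −tan(-64.7°) tan(-39.973°) = -1.7734 ≤ −1 ⇒ polar day, H₀ = π.
Bracket: H₀ sin φ sin δ + cos φ cos δ sin H₀ = 3.1416×-0.90408×-0.64243 + 0.42736×0.76635×0.00000 = 1.824667 + 0.000000 = 1.824667.
Q̄ = (S₀/π) × [bracket] = (807/π) × 1.824667 = 468.71 W/m².
Daily total = Q̄ × 43.80 h × 3600 s/h = 468.71 × 43.80 × 3600 / 10⁶ = 73.91 MJ/m².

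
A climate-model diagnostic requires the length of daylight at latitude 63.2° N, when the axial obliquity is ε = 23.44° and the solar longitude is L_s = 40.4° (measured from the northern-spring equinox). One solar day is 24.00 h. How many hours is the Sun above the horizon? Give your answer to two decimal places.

Solar declination: sin δ = sin ε · sin L_s = sin 23.44° × sin 40.4° = 0.25781, so δ = +14.940°.
cos h₀ = −tan ϕ · tan δ = −tan(+63.2°) × tan(+14.940°) = -0.5282, so h₀ = 2.1273 rad = 121.89°.
Daylight = 2h₀/(2π) × 24.00 h = (2.1273/π) × 24.00 = 16.25 h.

16.25 h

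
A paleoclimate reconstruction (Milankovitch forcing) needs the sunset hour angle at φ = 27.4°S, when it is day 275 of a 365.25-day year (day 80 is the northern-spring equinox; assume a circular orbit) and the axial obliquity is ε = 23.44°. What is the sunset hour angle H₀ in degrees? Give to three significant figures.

Solar longitude: λ_s = 360° × (275 − 80)/365.25 = 192.197°.
sin δ = sin 23.44° × sin 192.197° = -0.08404, so δ = -4.821°.
cos H₀ = −tan φ · tan δ = −tan(-27.4°) × tan(-4.821°) = -0.0437, so H₀ = 1.6145 rad = 92.51°.

H₀ = 92.5°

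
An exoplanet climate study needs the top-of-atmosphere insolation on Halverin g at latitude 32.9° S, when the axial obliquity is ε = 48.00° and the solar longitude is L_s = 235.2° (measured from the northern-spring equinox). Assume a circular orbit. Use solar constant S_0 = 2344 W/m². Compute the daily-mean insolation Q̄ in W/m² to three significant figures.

Q̄ ≈ 948 W/m²

Solar declination: sin δ = sin ε · sin L_s = sin 48.00° × sin 235.2° = -0.61023, so δ = -37.606°.
cos h₀ = −tan(-32.9°) tan(-37.606°) = -0.4983, h₀ = 2.0925 rad.
Bracket: h₀ sin ϕ sin δ + cos ϕ cos δ sin h₀ = 2.0925×-0.54317×-0.61023 + 0.83962×0.79222×0.86700 = 0.693577 + 0.576697 = 1.270274.
Q̄ = (S_0/π) × [bracket] = (2344/π) × 1.270274 = 947.8 W/m².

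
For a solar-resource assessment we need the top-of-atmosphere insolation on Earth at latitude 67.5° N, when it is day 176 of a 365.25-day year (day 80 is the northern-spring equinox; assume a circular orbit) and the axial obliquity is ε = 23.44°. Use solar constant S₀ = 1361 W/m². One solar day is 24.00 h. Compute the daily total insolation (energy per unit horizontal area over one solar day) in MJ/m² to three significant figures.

43.1 MJ/m²

Solar longitude: λ_s = 360° × (176 − 80)/365.25 = 94.620°.
sin δ = sin 23.44° × sin 94.620° = 0.39650, so δ = +23.359°.
cos H₀ = −tan(+67.5°) tan(+23.359°) = -1.0427 ≤ −1 ⇒ polar day, H₀ = π.
Bracket: H₀ sin φ sin δ + cos φ cos δ sin H₀ = 3.1416×0.92388×0.39650 + 0.38268×0.91804×0.00000 = 1.150826 + 0.000000 = 1.150826.
Q̄ = (S₀/π) × [bracket] = (1361/π) × 1.150826 = 498.56 W/m².
Daily total = Q̄ × 24.00 h × 3600 s/h = 498.56 × 24.00 × 3600 / 10⁶ = 43.08 MJ/m².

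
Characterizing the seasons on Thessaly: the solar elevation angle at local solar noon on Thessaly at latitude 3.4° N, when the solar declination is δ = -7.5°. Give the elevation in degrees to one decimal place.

79.1°

At local noon the hour angle is zero, so the zenith angle equals |ϕ − δ| = |+3.4° − (-7.500°)| = 10.900°.
Elevation = 90° − 10.900° = 79.1°.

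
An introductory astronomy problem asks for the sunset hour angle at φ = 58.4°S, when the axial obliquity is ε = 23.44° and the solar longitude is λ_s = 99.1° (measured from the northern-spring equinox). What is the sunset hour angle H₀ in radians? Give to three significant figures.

Solar declination: sin δ = sin ε · sin λ_s = sin 23.44° × sin 99.1° = 0.39278, so δ = +23.128°.
cos H₀ = −tan φ · tan δ = −tan(-58.4°) × tan(+23.128°) = 0.6943, so H₀ = 0.8034 rad = 46.03°.

H₀ = 0.803 rad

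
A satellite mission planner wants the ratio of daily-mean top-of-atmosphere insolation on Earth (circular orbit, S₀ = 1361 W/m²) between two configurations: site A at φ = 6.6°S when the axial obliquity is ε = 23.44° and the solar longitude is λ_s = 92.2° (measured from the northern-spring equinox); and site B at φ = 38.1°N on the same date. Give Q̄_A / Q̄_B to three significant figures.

Q̄_A / Q̄_B ≈ 0.732

— Configuration A (φ=-6.6°):
Solar declination: sin δ = sin ε · sin λ_s = sin 23.44° × sin 92.2° = 0.39750, so δ = +23.422°.
cos H₀ = −tan(-6.6°) tan(+23.422°) = 0.0501, H₀ = 1.5207 rad.
Bracket: H₀ sin φ sin δ + cos φ cos δ sin H₀ = 1.5207×-0.11494×0.39750 + 0.99337×0.91760×0.99874 = -0.069479 + 0.910368 = 0.840889.
Q̄ = (S₀/π) × [bracket] = (1361/π) × 0.840889 = 364.29 W/m².
— Configuration B (φ=+38.1°):
cos H₀ = −tan(+38.1°) tan(+23.422°) = -0.3397, H₀ = 1.9174 rad.
Bracket: H₀ sin φ sin δ + cos φ cos δ sin H₀ = 1.9174×0.61704×0.39750 + 0.78694×0.91760×0.94055 = 0.470287 + 0.679168 = 1.149455.
Q̄ = (S₀/π) × [bracket] = (1361/π) × 1.149455 = 497.97 W/m².
Ratio Q̄_A / Q̄_B = 364.29 / 497.97 = 0.7316.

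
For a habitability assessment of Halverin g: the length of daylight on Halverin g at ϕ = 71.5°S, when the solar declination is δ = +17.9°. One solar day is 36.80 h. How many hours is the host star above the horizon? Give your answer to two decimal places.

cos h₀ = −tan ϕ · tan δ = −tan(-71.5°) × tan(+17.900°) = 0.9653, so h₀ = 0.2641 rad = 15.13°.
Daylight = 2h₀/(2π) × 36.80 h = (0.2641/π) × 36.80 = 3.09 h.

3.09 h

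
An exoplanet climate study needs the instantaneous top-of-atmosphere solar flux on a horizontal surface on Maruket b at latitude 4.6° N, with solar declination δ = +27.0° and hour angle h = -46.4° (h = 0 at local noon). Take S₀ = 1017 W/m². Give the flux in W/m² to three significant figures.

660 W/m²

cos θ_z = sin φ sin δ + cos φ cos δ cos h = 0.036410 + 0.612476 = 0.648886.
Flux = S₀ · cos θ_z = 1017 × 0.648886 = 659.9 W/m².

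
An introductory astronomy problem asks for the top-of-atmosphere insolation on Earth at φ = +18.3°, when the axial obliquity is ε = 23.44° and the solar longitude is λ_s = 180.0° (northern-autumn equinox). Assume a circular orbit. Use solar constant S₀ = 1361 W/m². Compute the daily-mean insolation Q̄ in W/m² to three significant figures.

Solar declination: sin δ = sin ε · sin λ_s = sin 23.44° × sin 180.0° = 0.00000, so δ = +0.000°.
cos H₀ = −tan(+18.3°) tan(+0.000°) = -0.0000, H₀ = 1.5708 rad.
Bracket: H₀ sin φ sin δ + cos φ cos δ sin H₀ = 1.5708×0.31399×0.00000 + 0.94943×1.00000×1.00000 = 0.000000 + 0.949430 = 0.949430.
Q̄ = (S₀/π) × [bracket] = (1361/π) × 0.949430 = 411.3 W/m².

Q̄ ≈ 411 W/m²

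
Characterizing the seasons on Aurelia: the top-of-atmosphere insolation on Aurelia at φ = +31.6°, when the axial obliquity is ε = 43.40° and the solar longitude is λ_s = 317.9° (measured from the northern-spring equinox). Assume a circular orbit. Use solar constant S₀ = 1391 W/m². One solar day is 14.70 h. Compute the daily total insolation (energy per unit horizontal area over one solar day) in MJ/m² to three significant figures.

9.74 MJ/m²

Solar declination: sin δ = sin ε · sin λ_s = sin 43.40° × sin 317.9° = -0.46064, so δ = -27.429°.
cos H₀ = −tan(+31.6°) tan(-27.429°) = 0.3193, H₀ = 1.2458 rad.
Bracket: H₀ sin φ sin δ + cos φ cos δ sin H₀ = 1.2458×0.52399×-0.46064 + 0.85173×0.88759×0.94766 = -0.300700 + 0.716419 = 0.415719.
Q̄ = (S₀/π) × [bracket] = (1391/π) × 0.415719 = 184.07 W/m².
Daily total = Q̄ × 14.70 h × 3600 s/h = 184.07 × 14.70 × 3600 / 10⁶ = 9.741 MJ/m².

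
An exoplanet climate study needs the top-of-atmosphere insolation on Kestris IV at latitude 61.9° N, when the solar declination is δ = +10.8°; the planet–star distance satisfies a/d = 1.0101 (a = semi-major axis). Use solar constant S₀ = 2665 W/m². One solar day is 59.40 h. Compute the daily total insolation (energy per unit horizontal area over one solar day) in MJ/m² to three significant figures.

139 MJ/m²

cos H₀ = −tan(+61.9°) tan(+10.800°) = -0.3573, H₀ = 1.9361 rad.
Bracket: H₀ sin φ sin δ + cos φ cos δ sin H₀ = 1.9361×0.88213×0.18738 + 0.47101×0.98229×0.93400 = 0.320025 + 0.432132 = 0.752157.
Inverse-square distance factor (a/d)² = 1.0101² = 1.020302.
Q̄ = (S₀/π) × 1.020302 × [bracket] = (2665/π) × 1.020302 × 0.752157 = 651.01 W/m².
Daily total = Q̄ × 59.40 h × 3600 s/h = 651.01 × 59.40 × 3600 / 10⁶ = 139.2 MJ/m².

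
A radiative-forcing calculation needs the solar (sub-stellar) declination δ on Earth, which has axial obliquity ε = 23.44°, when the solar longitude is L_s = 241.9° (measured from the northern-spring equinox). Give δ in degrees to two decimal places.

sin δ = sin ε · sin L_s = sin 23.44° × sin 241.9° = -0.350900.
δ = arcsin(-0.350900) = -20.54°.

δ = -20.54°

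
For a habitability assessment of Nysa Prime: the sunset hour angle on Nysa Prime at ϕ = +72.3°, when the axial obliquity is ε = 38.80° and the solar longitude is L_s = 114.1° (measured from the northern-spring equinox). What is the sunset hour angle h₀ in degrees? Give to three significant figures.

Solar declination: sin δ = sin ε · sin L_s = sin 38.80° × sin 114.1° = 0.57199, so δ = +34.889°.
Sunrise equation: cos h₀ = −tan ϕ · tan δ = -2.1850 ≤ −1, so the host star never sets (polar day) and h₀ = π.

h₀ = 180°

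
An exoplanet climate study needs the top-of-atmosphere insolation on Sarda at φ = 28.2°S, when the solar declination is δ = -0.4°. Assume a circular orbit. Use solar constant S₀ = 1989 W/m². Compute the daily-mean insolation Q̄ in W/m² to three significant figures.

Q̄ ≈ 561 W/m²

cos H₀ = −tan(-28.2°) tan(-0.400°) = -0.0037, H₀ = 1.5745 rad.
Bracket: H₀ sin φ sin δ + cos φ cos δ sin H₀ = 1.5745×-0.47255×-0.00698 + 0.88130×0.99998×0.99999 = 0.005193 + 0.881274 = 0.886467.
Q̄ = (S₀/π) × [bracket] = (1989/π) × 0.886467 = 561.2 W/m².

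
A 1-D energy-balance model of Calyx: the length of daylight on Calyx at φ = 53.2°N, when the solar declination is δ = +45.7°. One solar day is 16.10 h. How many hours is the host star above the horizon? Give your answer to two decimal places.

16.10 h

Sunrise equation: cos H₀ = −tan φ · tan δ = -1.3698 ≤ −1, so the host star never sets (polar day) and H₀ = π.
Daylight = 2H₀/(2π) × 16.10 h = (3.1416/π) × 16.10 = 16.10 h.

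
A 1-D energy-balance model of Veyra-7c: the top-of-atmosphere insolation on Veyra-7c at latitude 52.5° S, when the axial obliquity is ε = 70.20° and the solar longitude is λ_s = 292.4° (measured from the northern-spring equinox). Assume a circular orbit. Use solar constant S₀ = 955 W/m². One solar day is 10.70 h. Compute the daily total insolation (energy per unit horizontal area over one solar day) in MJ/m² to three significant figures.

Solar declination: sin δ = sin ε · sin λ_s = sin 70.20° × sin 292.4° = -0.86989, so δ = -60.446°.
cos H₀ = −tan(-52.5°) tan(-60.446°) = -2.2983 ≤ −1 ⇒ polar day, H₀ = π.
Bracket: H₀ sin φ sin δ + cos φ cos δ sin H₀ = 3.1416×-0.79335×-0.86989 + 0.60876×0.49325×0.00000 = 2.168104 + 0.000000 = 2.168104.
Q̄ = (S₀/π) × [bracket] = (955/π) × 2.168104 = 659.07 W/m².
Daily total = Q̄ × 10.70 h × 3600 s/h = 659.07 × 10.70 × 3600 / 10⁶ = 25.39 MJ/m².

25.4 MJ/m²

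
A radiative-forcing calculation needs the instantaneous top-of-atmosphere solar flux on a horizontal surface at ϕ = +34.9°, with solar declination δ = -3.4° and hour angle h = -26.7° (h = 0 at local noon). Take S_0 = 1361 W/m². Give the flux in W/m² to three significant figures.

cos θ_z = sin ϕ sin δ + cos ϕ cos δ cos h = -0.033932 + 0.731411 = 0.697479.
Flux = S_0 · cos θ_z = 1361 × 0.697479 = 949.3 W/m².

949 W/m²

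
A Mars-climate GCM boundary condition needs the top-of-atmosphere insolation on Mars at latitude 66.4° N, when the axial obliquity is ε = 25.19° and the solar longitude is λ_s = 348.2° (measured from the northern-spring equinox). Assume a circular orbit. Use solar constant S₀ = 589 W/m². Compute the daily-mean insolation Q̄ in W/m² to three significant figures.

Q̄ ≈ 52.8 W/m²

Solar declination: sin δ = sin ε · sin λ_s = sin 25.19° × sin 348.2° = -0.08704, so δ = -4.993°.
cos H₀ = −tan(+66.4°) tan(-4.993°) = 0.2000, H₀ = 1.3695 rad.
Bracket: H₀ sin φ sin δ + cos φ cos δ sin H₀ = 1.3695×0.91636×-0.08704 + 0.40035×0.99621×0.97980 = -0.109231 + 0.390776 = 0.281545.
Q̄ = (S₀/π) × [bracket] = (589/π) × 0.281545 = 52.79 W/m².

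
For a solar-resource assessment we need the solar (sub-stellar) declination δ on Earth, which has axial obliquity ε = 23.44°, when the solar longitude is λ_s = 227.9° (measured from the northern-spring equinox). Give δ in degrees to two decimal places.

δ = -17.17°

sin δ = sin ε · sin λ_s = sin 23.44° × sin 227.9° = -0.295149.
δ = arcsin(-0.295149) = -17.17°.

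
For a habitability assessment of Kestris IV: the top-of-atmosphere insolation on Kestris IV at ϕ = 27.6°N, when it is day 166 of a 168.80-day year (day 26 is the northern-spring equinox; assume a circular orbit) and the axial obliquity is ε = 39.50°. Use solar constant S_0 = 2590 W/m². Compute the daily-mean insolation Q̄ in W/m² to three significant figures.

Q̄ ≈ 309 W/m²

Solar longitude: L_s = 360° × (166 − 26)/168.80 = 298.578°.
sin δ = sin 39.50° × sin 298.578° = -0.55858, so δ = -33.958°.
cos h₀ = −tan(+27.6°) tan(-33.958°) = 0.3521, h₀ = 1.2110 rad.
Bracket: h₀ sin ϕ sin δ + cos ϕ cos δ sin h₀ = 1.2110×0.46330×-0.55858 + 0.88620×0.82945×0.93598 = -0.313395 + 0.688000 = 0.374605.
Q̄ = (S_0/π) × [bracket] = (2590/π) × 0.374605 = 308.8 W/m².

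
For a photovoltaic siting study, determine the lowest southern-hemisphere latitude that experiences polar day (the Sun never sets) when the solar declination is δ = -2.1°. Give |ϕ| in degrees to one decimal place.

|ϕ| = 87.9°

Polar day requires cos h₀ = −tan ϕ tan δ ≤ −1, i.e. tan ϕ tan δ ≥ 1.
The boundary is |tan ϕ| · |tan δ| = 1, so |ϕ| = 90° − |δ| = 90° − 2.1° = 87.9° in the southern hemisphere.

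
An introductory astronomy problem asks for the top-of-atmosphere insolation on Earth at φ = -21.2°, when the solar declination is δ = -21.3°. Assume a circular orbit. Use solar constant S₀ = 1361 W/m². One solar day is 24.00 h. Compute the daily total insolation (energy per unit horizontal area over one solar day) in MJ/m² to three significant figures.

cos H₀ = −tan(-21.2°) tan(-21.300°) = -0.1512, H₀ = 1.7226 rad.
Bracket: H₀ sin φ sin δ + cos φ cos δ sin H₀ = 1.7226×-0.36162×-0.36325 + 0.93232×0.93169×0.98850 = 0.226278 + 0.858644 = 1.084922.
Q̄ = (S₀/π) × [bracket] = (1361/π) × 1.084922 = 470.01 W/m².
Daily total = Q̄ × 24.00 h × 3600 s/h = 470.01 × 24.00 × 3600 / 10⁶ = 40.61 MJ/m².

40.6 MJ/m²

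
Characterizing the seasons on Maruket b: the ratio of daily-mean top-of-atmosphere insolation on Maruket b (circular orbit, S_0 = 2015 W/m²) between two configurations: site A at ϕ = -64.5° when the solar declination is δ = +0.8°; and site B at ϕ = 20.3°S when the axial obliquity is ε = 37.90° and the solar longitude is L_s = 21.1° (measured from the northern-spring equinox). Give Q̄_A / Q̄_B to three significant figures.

Q̄_A / Q̄_B ≈ 0.515

— Configuration A (ϕ=-64.5°):
cos h₀ = −tan(-64.5°) tan(+0.800°) = 0.0293, h₀ = 1.5415 rad.
Bracket: h₀ sin ϕ sin δ + cos ϕ cos δ sin h₀ = 1.5415×-0.90259×0.01396 + 0.43051×0.99990×0.99957 = -0.019423 + 0.430282 = 0.410859.
Q̄ = (S_0/π) × [bracket] = (2015/π) × 0.410859 = 263.52 W/m².
— Configuration B (ϕ=-20.3°):
Solar declination: sin δ = sin ε · sin L_s = sin 37.90° × sin 21.1° = 0.22114, so δ = +12.776°.
cos h₀ = −tan(-20.3°) tan(+12.776°) = 0.0839, h₀ = 1.4868 rad.
Bracket: h₀ sin ϕ sin δ + cos ϕ cos δ sin h₀ = 1.4868×-0.34694×0.22114 + 0.93789×0.97524×0.99648 = -0.114071 + 0.911448 = 0.797377.
Q̄ = (S_0/π) × [bracket] = (2015/π) × 0.797377 = 511.43 W/m².
Ratio Q̄_A / Q̄_B = 263.52 / 511.43 = 0.5153.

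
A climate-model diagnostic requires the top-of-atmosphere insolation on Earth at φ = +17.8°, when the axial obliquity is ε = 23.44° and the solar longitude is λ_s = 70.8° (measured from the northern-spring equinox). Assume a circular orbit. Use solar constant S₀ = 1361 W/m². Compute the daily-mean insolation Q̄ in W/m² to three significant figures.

Solar declination: sin δ = sin ε · sin λ_s = sin 23.44° × sin 70.8° = 0.37566, so δ = +22.065°.
cos H₀ = −tan(+17.8°) tan(+22.065°) = -0.1301, H₀ = 1.7013 rad.
Bracket: H₀ sin φ sin δ + cos φ cos δ sin H₀ = 1.7013×0.30570×0.37566 + 0.95213×0.92676×0.99150 = 0.195376 + 0.874896 = 1.070272.
Q̄ = (S₀/π) × [bracket] = (1361/π) × 1.070272 = 463.7 W/m².

Q̄ ≈ 464 W/m²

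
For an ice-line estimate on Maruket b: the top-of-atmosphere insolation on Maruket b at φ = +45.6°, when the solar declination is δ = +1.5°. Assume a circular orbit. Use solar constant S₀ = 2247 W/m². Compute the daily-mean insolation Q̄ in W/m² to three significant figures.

cos H₀ = −tan(+45.6°) tan(+1.500°) = -0.0267, H₀ = 1.5975 rad.
Bracket: H₀ sin φ sin δ + cos φ cos δ sin H₀ = 1.5975×0.71447×0.02618 + 0.69966×0.99966×0.99964 = 0.029881 + 0.699170 = 0.729051.
Q̄ = (S₀/π) × [bracket] = (2247/π) × 0.729051 = 521.4 W/m².

Q̄ ≈ 521 W/m²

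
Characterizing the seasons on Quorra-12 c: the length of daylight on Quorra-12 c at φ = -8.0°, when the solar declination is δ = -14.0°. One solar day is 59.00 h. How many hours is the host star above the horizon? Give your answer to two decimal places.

30.16 h

cos H₀ = −tan φ · tan δ = −tan(-8.0°) × tan(-14.000°) = -0.0350, so H₀ = 1.6058 rad = 92.01°.
Daylight = 2H₀/(2π) × 59.00 h = (1.6058/π) × 59.00 = 30.16 h.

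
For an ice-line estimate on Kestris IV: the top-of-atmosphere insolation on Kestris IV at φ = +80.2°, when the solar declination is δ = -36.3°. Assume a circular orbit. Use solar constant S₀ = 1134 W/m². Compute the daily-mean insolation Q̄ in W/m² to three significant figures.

cos H₀ = −tan(+80.2°) tan(-36.300°) = 4.2527 ≥ 1 ⇒ polar night, H₀ = 0 and Q̄ = 0.

Q̄ ≈ 0.00 W/m²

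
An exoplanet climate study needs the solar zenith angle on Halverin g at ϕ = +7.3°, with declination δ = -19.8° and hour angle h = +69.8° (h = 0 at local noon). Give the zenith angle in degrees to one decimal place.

θ_z = 73.8°

cos θ_z = sin ϕ sin δ + cos ϕ cos δ cos h = -0.043042 + 0.322251 = 0.279209.
θ_z = arccos(0.279209) = 73.8°.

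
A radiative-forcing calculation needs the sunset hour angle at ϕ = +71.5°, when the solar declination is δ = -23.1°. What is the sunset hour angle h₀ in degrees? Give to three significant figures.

cos h₀ = −tan ϕ · tan δ = 1.2748 ≥ 1, so the Sun never rises (polar night) and h₀ = 0.

h₀ = 0.00°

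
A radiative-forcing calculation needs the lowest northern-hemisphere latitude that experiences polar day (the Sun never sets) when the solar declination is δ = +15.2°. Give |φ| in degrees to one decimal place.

|φ| = 74.8°

Polar day requires cos H₀ = −tan φ tan δ ≤ −1, i.e. tan φ tan δ ≥ 1.
The boundary is |tan φ| · |tan δ| = 1, so |φ| = 90° − |δ| = 90° − 15.2° = 74.8° in the northern hemisphere.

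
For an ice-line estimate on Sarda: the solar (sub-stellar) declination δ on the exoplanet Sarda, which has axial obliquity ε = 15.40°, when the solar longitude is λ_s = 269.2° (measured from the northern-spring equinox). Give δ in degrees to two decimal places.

sin δ = sin ε · sin λ_s = sin 15.40° × sin 269.2° = -0.265530.
δ = arcsin(-0.265530) = -15.40°.

δ = -15.40°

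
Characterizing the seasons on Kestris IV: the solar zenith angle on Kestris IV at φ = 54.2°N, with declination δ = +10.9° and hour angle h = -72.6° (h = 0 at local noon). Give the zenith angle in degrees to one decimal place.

cos θ_z = sin φ sin δ + cos φ cos δ cos h = 0.153368 + 0.171770 = 0.325138.
θ_z = arccos(0.325138) = 71.0°.

θ_z = 71.0°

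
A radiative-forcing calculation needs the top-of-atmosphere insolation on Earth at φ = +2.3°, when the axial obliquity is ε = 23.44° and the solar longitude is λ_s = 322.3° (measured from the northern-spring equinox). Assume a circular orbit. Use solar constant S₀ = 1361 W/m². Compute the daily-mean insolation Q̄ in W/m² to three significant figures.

Q̄ ≈ 413 W/m²

Solar declination: sin δ = sin ε · sin λ_s = sin 23.44° × sin 322.3° = -0.24326, so δ = -14.079°.
cos H₀ = −tan(+2.3°) tan(-14.079°) = 0.0101, H₀ = 1.5607 rad.
Bracket: H₀ sin φ sin δ + cos φ cos δ sin H₀ = 1.5607×0.04013×-0.24326 + 0.99919×0.96996×0.99995 = -0.015236 + 0.969126 = 0.953890.
Q̄ = (S₀/π) × [bracket] = (1361/π) × 0.953890 = 413.2 W/m².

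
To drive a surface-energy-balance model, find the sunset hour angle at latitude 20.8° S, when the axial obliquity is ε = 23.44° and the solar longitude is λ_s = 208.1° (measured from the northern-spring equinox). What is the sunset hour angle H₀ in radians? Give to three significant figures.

Solar declination: sin δ = sin ε · sin λ_s = sin 23.44° × sin 208.1° = -0.18736, so δ = -10.799°.
cos H₀ = −tan φ · tan δ = −tan(-20.8°) × tan(-10.799°) = -0.0725, so H₀ = 1.6433 rad = 94.16°.

H₀ = 1.64 rad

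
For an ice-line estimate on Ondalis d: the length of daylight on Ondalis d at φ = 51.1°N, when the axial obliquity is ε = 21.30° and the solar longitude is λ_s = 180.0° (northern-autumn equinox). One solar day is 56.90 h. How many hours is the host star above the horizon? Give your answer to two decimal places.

28.45 h

Solar declination: sin δ = sin ε · sin λ_s = sin 21.30° × sin 180.0° = 0.00000, so δ = +0.000°.
cos H₀ = −tan φ · tan δ = −tan(+51.1°) × tan(+0.000°) = -0.0000, so H₀ = 1.5708 rad = 90.00°.
Daylight = 2H₀/(2π) × 56.90 h = (1.5708/π) × 56.90 = 28.45 h.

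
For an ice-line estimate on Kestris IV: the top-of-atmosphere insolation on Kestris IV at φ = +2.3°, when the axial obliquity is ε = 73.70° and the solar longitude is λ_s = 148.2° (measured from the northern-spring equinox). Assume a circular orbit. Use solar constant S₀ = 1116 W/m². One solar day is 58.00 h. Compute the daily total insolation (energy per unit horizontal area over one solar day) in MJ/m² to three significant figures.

Solar declination: sin δ = sin ε · sin λ_s = sin 73.70° × sin 148.2° = 0.50577, so δ = +30.383°.
cos H₀ = −tan(+2.3°) tan(+30.383°) = -0.0235, H₀ = 1.5943 rad.
Bracket: H₀ sin φ sin δ + cos φ cos δ sin H₀ = 1.5943×0.04013×0.50577 + 0.99919×0.86267×0.99972 = 0.032359 + 0.861730 = 0.894089.
Q̄ = (S₀/π) × [bracket] = (1116/π) × 0.894089 = 317.61 W/m².
Daily total = Q̄ × 58.00 h × 3600 s/h = 317.61 × 58.00 × 3600 / 10⁶ = 66.32 MJ/m².

66.3 MJ/m²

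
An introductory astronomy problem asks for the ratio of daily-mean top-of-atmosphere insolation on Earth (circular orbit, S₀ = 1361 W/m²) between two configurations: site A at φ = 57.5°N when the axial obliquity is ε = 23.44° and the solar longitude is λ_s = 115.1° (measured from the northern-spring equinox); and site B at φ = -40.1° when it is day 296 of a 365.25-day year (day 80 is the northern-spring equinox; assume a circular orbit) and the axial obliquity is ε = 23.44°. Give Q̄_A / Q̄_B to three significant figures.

Q̄_A / Q̄_B ≈ 1.10

— Configuration A (φ=+57.5°):
Solar declination: sin δ = sin ε · sin λ_s = sin 23.44° × sin 115.1° = 0.36022, so δ = +21.114°.
cos H₀ = −tan(+57.5°) tan(+21.114°) = -0.6061, H₀ = 2.2220 rad.
Bracket: H₀ sin φ sin δ + cos φ cos δ sin H₀ = 2.2220×0.84339×0.36022 + 0.53730×0.93287×0.79536 = 0.675057 + 0.398659 = 1.073716.
Q̄ = (S₀/π) × [bracket] = (1361/π) × 1.073716 = 465.15 W/m².
— Configuration B (φ=-40.1°):
Solar longitude: λ_s = 360° × (296 − 80)/365.25 = 212.895°.
sin δ = sin 23.44° × sin 212.895° = -0.21604, so δ = -12.477°.
cos H₀ = −tan(-40.1°) tan(-12.477°) = -0.1863, H₀ = 1.7582 rad.
Bracket: H₀ sin φ sin δ + cos φ cos δ sin H₀ = 1.7582×-0.64412×-0.21604 + 0.76492×0.97638×0.98249 = 0.244664 + 0.733775 = 0.978439.
Q̄ = (S₀/π) × [bracket] = (1361/π) × 0.978439 = 423.88 W/m².
Ratio Q̄_A / Q̄_B = 465.15 / 423.88 = 1.097.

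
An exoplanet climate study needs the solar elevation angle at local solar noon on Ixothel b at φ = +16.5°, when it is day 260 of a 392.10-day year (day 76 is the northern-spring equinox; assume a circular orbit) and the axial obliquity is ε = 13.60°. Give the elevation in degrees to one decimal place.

76.1°

Solar longitude: λ_s = 360° × (260 − 76)/392.10 = 168.936°.
sin δ = sin 13.60° × sin 168.936° = 0.04512, so δ = +2.586°.
At local noon the hour angle is zero, so the zenith angle equals |φ − δ| = |+16.5° − (+2.586°)| = 13.914°.
Elevation = 90° − 13.914° = 76.1°.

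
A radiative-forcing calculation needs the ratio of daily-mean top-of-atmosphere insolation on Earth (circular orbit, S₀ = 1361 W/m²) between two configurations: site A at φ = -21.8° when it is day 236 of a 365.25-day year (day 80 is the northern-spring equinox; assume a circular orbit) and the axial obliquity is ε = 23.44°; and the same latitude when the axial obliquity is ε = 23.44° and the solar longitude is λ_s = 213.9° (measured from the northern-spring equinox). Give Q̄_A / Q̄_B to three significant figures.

Q̄_A / Q̄_B ≈ 0.784

— Configuration A (φ=-21.8°):
Solar longitude: λ_s = 360° × (236 − 80)/365.25 = 153.758°.
sin δ = sin 23.44° × sin 153.758° = 0.17589, so δ = +10.130°.
cos H₀ = −tan(-21.8°) tan(+10.130°) = 0.0715, H₀ = 1.4993 rad.
Bracket: H₀ sin φ sin δ + cos φ cos δ sin H₀ = 1.4993×-0.37137×0.17589 + 0.92849×0.98441×0.99744 = -0.097935 + 0.911675 = 0.813740.
Q̄ = (S₀/π) × [bracket] = (1361/π) × 0.813740 = 352.53 W/m².
— Configuration B (φ=-21.8°):
Solar declination: sin δ = sin ε · sin λ_s = sin 23.44° × sin 213.9° = -0.22186, so δ = -12.819°.
cos H₀ = −tan(-21.8°) tan(-12.819°) = -0.0910, H₀ = 1.6619 rad.
Bracket: H₀ sin φ sin δ + cos φ cos δ sin H₀ = 1.6619×-0.37137×-0.22186 + 0.92849×0.97508×0.99585 = 0.136928 + 0.901595 = 1.038523.
Q̄ = (S₀/π) × [bracket] = (1361/π) × 1.038523 = 449.91 W/m².
Ratio Q̄_A / Q̄_B = 352.53 / 449.91 = 0.7836.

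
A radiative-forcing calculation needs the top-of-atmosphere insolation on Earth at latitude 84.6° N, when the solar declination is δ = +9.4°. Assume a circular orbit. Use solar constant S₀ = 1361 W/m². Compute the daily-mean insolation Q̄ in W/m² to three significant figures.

Q̄ ≈ 221 W/m²

cos H₀ = −tan(+84.6°) tan(+9.400°) = -1.7513 ≤ −1 ⇒ polar day, H₀ = π.
Bracket: H₀ sin φ sin δ + cos φ cos δ sin H₀ = 3.1416×0.99556×0.16333 + 0.09411×0.98657×0.00000 = 0.510839 + 0.000000 = 0.510839.
Q̄ = (S₀/π) × [bracket] = (1361/π) × 0.510839 = 221.3 W/m².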